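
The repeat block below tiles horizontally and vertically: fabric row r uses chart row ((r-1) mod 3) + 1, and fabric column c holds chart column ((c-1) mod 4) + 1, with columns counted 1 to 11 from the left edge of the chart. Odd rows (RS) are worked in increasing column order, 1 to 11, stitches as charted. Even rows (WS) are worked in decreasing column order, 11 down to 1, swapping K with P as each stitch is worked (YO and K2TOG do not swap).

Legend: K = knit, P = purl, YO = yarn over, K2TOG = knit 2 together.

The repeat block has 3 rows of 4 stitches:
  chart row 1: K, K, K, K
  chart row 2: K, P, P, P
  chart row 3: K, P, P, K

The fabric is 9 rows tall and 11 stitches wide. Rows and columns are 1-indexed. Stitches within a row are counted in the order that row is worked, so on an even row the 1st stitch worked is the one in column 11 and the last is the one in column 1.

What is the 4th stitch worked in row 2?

Row 2: (2-1) mod 3 = 1, so use chart row 2. Even row -> WS.
Chart row 2 tiled across columns 1-11: K P P P K P P P K P P
Wrong side: read the tiled row from column 11 down to 1 and exchange K with P (leave YO, K2TOG).
Row 2 as worked: K K P K K K P K K K P
The 4th stitch worked is K.

== STITCH ==
K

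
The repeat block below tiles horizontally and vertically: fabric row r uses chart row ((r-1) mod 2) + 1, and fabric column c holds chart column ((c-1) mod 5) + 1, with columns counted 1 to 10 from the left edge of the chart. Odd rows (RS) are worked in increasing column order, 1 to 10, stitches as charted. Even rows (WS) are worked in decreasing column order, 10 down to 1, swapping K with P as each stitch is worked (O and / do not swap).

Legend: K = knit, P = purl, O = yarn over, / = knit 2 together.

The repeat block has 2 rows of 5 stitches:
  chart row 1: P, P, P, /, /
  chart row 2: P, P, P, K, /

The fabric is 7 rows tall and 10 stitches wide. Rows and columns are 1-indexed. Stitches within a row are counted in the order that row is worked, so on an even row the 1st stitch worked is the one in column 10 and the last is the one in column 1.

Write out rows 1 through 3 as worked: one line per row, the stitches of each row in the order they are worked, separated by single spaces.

Result:
P P P / / P P P / /
/ P K K K / P K K K
P P P / / P P P / /

Derivation:
Row 1: chart row 1, RS - tile across columns 1-10 and work as-is.
Row 2: chart row 2, WS - tiled (columns 1-10): P P P K / P P P K /; work from column 10 back to 1 with K<->P swapped.
Row 3: chart row 1, RS - tile across columns 1-10 and work as-is.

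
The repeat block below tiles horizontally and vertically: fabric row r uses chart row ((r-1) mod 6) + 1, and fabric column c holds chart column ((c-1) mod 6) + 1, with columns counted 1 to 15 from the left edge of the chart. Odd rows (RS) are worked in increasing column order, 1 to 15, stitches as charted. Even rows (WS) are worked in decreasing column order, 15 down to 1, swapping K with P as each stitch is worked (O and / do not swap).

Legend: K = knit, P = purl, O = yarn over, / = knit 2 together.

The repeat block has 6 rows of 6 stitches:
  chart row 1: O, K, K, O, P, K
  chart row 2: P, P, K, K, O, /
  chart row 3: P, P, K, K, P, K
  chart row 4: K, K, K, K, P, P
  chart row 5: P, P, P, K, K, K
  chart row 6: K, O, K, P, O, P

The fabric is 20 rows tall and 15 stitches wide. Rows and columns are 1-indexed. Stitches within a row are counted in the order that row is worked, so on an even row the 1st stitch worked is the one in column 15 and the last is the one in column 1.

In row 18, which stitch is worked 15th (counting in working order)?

== STITCH ==
P

Derivation:
For row 18: chart row = ((18-1) mod 6) + 1 = 6; this is a WS (even) row.
Chart row 6 tiled across columns 1-15: K O K P O P K O K P O P K O K
WS row: flip the tiled sequence (start at column 15) and apply K<->P; O and / stay.
Row 18 as worked: P O P K O K P O P K O K P O P
Stitch 15 in working order -> P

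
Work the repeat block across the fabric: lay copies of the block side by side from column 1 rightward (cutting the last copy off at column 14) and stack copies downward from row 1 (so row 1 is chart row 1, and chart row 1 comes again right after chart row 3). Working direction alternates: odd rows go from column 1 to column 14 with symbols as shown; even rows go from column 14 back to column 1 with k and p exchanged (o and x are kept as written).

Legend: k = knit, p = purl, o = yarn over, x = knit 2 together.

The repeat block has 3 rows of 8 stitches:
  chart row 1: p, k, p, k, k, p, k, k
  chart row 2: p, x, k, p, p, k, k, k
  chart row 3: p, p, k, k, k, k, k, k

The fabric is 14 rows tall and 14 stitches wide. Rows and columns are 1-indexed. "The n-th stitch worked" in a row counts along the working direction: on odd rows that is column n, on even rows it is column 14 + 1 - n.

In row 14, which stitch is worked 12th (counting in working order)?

Result:
p

Derivation:
Row 14: (14-1) mod 3 = 1, so use chart row 2. Even row -> WS.
Chart row 2 tiled across columns 1-14: p x k p p k k k p x k p p k
Wrong side: read the tiled row from column 14 down to 1 and exchange k with p (leave o, x).
Row 14 as worked: p k k p x k p p p k k p x k
Counting 12 along the worked row gives p.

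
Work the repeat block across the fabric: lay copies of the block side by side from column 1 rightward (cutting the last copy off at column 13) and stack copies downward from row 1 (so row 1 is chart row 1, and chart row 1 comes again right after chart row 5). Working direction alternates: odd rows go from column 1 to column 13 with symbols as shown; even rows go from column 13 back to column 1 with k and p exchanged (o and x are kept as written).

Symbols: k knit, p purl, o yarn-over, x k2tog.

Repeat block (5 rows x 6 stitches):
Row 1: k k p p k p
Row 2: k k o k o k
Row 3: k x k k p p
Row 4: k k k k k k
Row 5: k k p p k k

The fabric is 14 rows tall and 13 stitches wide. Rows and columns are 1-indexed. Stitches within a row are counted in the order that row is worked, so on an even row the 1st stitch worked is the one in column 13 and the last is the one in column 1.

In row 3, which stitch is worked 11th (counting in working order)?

Result:
p

Derivation:
For row 3: chart row = ((3-1) mod 5) + 1 = 3; this is a RS (odd) row.
Chart row 3 tiled across columns 1-13: k x k k p p k x k k p p k
RS: work column 1 to column 13, symbols as charted — the tiled row is the row as worked.
Stitch 11 in working order -> p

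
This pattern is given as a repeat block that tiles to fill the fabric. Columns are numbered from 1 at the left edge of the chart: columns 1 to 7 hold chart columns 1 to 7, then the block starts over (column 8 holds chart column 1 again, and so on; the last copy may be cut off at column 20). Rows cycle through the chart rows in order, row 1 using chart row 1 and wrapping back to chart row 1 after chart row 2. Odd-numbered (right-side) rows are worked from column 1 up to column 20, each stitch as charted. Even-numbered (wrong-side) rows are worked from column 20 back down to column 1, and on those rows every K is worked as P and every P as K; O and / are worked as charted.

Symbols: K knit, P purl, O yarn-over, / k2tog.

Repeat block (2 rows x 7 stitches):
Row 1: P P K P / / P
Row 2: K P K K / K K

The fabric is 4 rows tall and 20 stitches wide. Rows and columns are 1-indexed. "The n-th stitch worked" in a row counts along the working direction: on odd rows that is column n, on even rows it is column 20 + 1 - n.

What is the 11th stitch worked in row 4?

Row 4 uses chart row ((4-1) mod 2)+1 = 2. Row 4 is even, so WS.
Chart row 2 tiled across columns 1-20: K P K K / K K K P K K / K K K P K K / K
Wrong side: read the tiled row from column 20 down to 1 and exchange K with P (leave O, /).
Row 4 as worked: P / P P K P P P / P P K P P P / P P K P
The 11th stitch worked is P.

Stitch:
P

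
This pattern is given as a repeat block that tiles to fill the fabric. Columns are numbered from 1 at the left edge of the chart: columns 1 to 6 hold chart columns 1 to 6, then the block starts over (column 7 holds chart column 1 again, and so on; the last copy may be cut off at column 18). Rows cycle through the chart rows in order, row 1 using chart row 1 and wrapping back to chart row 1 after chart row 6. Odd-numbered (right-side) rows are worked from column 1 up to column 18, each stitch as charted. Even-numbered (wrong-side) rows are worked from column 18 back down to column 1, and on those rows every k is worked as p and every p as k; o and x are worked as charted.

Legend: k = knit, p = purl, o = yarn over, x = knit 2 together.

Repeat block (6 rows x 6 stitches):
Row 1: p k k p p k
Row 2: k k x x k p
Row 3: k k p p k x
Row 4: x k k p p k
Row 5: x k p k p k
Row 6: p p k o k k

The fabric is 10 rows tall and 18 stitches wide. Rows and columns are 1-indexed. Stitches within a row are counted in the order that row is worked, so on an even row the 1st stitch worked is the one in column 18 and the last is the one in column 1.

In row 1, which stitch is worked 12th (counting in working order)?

Row 1 uses chart row ((1-1) mod 6)+1 = 1. Row 1 is odd, so RS.
Chart row 1 tiled across columns 1-18: p k k p p k p k k p p k p k k p p k
RS row: no reversal, no swap; stitch n worked = column n.
Stitch 12 in working order -> k

Stitch:
k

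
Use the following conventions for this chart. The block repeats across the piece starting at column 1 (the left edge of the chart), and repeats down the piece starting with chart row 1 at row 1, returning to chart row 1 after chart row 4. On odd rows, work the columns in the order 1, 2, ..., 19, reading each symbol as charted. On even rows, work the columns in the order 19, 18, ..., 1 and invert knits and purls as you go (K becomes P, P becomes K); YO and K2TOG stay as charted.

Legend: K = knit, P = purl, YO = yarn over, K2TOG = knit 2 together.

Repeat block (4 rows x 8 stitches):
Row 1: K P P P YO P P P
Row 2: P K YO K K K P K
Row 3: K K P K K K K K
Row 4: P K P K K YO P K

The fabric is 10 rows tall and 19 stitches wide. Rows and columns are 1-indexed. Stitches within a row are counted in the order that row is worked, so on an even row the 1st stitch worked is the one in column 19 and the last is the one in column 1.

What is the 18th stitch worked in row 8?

== STITCH ==
P

Derivation:
Row 8: (8-1) mod 4 = 3, so use chart row 4. Even row -> WS.
Chart row 4 tiled across columns 1-19: P K P K K YO P K P K P K K YO P K P K P
WS: work from column 19 back to column 1 (reverse the tiled row), swapping K<->P (YO and K2TOG unchanged).
Row 8 as worked: K P K P K YO P P K P K P K YO P P K P K
Stitch 18 in working order -> P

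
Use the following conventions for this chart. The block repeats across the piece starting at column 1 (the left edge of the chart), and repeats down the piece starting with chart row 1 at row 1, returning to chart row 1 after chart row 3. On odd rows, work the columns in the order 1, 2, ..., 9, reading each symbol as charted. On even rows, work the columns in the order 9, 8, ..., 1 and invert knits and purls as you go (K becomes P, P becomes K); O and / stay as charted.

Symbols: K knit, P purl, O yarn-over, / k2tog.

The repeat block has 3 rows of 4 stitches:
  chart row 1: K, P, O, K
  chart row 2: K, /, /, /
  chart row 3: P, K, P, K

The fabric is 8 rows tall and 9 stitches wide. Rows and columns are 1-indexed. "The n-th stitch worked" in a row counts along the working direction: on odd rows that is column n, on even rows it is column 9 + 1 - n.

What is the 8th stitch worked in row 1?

Result:
K

Derivation:
Row 1: (1-1) mod 3 = 0, so use chart row 1. Odd row -> RS.
Chart row 1 tiled across columns 1-9: K P O K K P O K K
RS: work column 1 to column 9, symbols as charted — the tiled row is the row as worked.
Counting 8 along the worked row gives K.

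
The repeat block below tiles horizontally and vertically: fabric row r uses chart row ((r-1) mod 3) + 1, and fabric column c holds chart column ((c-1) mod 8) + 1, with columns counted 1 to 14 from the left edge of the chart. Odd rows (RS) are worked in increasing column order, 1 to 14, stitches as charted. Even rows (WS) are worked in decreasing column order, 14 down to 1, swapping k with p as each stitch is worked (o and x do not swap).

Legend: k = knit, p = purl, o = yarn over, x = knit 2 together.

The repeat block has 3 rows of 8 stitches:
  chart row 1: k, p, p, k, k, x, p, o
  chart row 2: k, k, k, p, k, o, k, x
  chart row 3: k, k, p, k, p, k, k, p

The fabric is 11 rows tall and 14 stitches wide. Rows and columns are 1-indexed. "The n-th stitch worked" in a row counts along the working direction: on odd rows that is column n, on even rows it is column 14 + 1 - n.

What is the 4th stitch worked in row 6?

Stitch:
k

Derivation:
Row 6: (6-1) mod 3 = 2, so use chart row 3. Even row -> WS.
Chart row 3 tiled across columns 1-14: k k p k p k k p k k p k p k
Wrong side: read the tiled row from column 14 down to 1 and exchange k with p (leave o, x).
Row 6 as worked: p k p k p p k p p k p k p p
Counting 4 along the worked row gives k.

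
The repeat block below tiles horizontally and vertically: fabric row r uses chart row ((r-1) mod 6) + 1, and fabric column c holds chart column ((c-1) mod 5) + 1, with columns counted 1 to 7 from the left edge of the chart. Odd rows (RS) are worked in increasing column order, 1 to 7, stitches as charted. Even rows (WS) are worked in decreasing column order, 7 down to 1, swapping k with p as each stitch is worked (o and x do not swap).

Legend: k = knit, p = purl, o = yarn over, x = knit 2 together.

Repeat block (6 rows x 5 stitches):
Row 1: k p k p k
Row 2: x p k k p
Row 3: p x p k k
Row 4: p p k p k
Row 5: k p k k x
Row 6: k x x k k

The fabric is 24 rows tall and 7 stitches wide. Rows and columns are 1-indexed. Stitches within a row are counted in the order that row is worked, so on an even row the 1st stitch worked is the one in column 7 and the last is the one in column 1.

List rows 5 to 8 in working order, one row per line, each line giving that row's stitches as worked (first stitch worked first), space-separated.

== ROWS AS WORKED ==
k p k k x k p
x p p p x x p
k p k p k k p
k x k p p k x

Derivation:
Row 5: chart row 5, RS - tile across columns 1-7 and work as-is.
Row 6: chart row 6, WS - tiled (columns 1-7): k x x k k k x; work from column 7 back to 1 with k<->p swapped.
Row 7: chart row 1, RS - tile across columns 1-7 and work as-is.
Row 8: chart row 2, WS - tiled (columns 1-7): x p k k p x p; work from column 7 back to 1 with k<->p swapped.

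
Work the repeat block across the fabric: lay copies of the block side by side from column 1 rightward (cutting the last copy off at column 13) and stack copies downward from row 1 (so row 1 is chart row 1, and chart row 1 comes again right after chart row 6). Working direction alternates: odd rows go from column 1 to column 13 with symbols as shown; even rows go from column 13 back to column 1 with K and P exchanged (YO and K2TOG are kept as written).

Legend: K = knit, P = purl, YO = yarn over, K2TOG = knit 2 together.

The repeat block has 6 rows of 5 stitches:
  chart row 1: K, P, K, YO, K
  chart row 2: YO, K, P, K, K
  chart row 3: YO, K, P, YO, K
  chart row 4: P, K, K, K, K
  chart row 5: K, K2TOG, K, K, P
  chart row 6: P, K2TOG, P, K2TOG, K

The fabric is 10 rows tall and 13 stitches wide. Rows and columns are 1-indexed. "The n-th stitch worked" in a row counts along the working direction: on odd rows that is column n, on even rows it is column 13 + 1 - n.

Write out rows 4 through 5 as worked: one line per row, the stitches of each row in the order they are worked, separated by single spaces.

Row 4: chart row 4, WS - tiled (columns 1-13): P K K K K P K K K K P K K; work from column 13 back to 1 with K<->P swapped.
Row 5: chart row 5, RS - tile across columns 1-13 and work as-is.

== ROWS AS WORKED ==
P P K P P P P K P P P P K
K K2TOG K K P K K2TOG K K P K K2TOG K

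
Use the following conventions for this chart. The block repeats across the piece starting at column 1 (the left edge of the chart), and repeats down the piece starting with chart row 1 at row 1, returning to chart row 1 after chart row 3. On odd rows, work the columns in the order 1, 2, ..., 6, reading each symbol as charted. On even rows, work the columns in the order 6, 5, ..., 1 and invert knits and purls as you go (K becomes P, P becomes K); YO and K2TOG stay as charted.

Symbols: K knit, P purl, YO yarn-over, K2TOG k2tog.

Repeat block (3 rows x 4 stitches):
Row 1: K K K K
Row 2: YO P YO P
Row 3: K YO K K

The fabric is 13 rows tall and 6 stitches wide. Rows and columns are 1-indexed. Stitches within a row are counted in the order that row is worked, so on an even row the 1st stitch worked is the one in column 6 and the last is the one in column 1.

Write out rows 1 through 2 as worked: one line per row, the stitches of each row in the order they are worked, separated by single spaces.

Row 1: chart row 1, RS - tile across columns 1-6 and work as-is.
Row 2: chart row 2, WS - tiled (columns 1-6): YO P YO P YO P; work from column 6 back to 1 with K<->P swapped.

Rows as worked:
K K K K K K
K YO K YO K YO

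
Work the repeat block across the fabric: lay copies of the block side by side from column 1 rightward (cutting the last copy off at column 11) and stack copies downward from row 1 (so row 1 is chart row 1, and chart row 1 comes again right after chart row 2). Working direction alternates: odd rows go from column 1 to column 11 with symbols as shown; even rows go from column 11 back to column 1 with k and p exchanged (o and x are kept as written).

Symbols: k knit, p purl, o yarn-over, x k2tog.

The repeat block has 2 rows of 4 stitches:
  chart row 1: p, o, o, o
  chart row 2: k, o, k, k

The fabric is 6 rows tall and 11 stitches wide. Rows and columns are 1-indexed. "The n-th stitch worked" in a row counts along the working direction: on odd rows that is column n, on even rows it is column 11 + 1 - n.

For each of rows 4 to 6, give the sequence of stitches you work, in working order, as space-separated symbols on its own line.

Row 4: chart row 2, WS - tiled (columns 1-11): k o k k k o k k k o k; work from column 11 back to 1 with k<->p swapped.
Row 5: chart row 1, RS - tile across columns 1-11 and work as-is.
Row 6: chart row 2, WS - tiled (columns 1-11): k o k k k o k k k o k; work from column 11 back to 1 with k<->p swapped.

Result:
p o p p p o p p p o p
p o o o p o o o p o o
p o p p p o p p p o p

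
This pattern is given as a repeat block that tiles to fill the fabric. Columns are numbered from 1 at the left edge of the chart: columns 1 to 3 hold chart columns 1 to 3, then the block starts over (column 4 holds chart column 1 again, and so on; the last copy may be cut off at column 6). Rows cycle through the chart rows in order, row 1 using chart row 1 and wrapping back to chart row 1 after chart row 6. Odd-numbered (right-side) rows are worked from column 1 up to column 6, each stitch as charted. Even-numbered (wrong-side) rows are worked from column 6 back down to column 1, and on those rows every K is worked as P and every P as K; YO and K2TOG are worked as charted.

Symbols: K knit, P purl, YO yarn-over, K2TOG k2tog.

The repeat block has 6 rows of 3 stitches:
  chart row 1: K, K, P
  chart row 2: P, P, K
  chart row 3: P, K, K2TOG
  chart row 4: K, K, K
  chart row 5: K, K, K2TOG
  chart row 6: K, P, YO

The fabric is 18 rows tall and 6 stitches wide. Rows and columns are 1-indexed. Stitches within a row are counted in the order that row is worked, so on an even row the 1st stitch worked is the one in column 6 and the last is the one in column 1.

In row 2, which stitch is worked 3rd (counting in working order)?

Row 2 uses chart row ((2-1) mod 6)+1 = 2. Row 2 is even, so WS.
Chart row 2 tiled across columns 1-6: P P K P P K
WS row: flip the tiled sequence (start at column 6) and apply K<->P; YO and K2TOG stay.
Row 2 as worked: P K K P K K
Stitch 3 in working order -> K

Stitch:
K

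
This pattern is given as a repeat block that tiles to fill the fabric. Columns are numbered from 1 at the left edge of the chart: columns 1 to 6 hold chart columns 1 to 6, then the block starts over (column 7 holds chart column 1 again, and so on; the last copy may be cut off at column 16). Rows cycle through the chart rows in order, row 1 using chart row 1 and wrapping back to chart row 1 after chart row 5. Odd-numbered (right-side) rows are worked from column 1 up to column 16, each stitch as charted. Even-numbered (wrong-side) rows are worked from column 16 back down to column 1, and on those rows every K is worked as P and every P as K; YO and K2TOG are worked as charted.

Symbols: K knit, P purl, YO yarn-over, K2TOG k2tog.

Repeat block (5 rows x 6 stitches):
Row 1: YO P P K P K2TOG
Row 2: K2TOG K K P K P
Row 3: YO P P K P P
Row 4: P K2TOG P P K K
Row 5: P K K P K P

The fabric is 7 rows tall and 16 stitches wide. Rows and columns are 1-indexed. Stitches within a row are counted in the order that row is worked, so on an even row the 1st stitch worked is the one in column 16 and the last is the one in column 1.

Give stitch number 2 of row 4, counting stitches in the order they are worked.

For row 4: chart row = ((4-1) mod 5) + 1 = 4; this is a WS (even) row.
Chart row 4 tiled across columns 1-16: P K2TOG P P K K P K2TOG P P K K P K2TOG P P
WS row: flip the tiled sequence (start at column 16) and apply K<->P; YO and K2TOG stay.
Row 4 as worked: K K K2TOG K P P K K K2TOG K P P K K K2TOG K
Stitch 2 in working order -> K

Result:
K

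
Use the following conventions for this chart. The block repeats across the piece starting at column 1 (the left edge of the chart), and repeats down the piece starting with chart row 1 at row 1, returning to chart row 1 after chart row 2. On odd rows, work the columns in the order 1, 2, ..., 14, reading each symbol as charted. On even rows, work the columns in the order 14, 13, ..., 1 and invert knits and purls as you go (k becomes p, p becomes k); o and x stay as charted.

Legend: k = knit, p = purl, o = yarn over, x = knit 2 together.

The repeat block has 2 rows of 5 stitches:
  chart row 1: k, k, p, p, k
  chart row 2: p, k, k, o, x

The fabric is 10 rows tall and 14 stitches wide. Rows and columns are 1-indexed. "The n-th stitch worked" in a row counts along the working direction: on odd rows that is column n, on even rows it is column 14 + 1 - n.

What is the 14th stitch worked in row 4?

Row 4: (4-1) mod 2 = 1, so use chart row 2. Even row -> WS.
Chart row 2 tiled across columns 1-14: p k k o x p k k o x p k k o
WS row: flip the tiled sequence (start at column 14) and apply k<->p; o and x stay.
Row 4 as worked: o p p k x o p p k x o p p k
Stitch 14 in working order -> k

Stitch:
k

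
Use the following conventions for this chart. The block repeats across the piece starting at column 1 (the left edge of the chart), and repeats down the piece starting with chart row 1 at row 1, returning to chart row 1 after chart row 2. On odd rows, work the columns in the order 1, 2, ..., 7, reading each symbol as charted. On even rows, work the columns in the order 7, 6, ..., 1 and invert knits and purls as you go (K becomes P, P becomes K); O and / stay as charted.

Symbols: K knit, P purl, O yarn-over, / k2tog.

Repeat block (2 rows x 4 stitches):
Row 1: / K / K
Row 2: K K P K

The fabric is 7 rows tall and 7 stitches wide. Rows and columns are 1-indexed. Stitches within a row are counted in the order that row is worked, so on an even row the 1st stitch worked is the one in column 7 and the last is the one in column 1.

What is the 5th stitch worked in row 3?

Result:
/

Derivation:
For row 3: chart row = ((3-1) mod 2) + 1 = 1; this is a RS (odd) row.
Chart row 1 tiled across columns 1-7: / K / K / K /
Right side: take the tiled row as-is (worked left to right from column 1).
Counting 5 along the worked row gives /.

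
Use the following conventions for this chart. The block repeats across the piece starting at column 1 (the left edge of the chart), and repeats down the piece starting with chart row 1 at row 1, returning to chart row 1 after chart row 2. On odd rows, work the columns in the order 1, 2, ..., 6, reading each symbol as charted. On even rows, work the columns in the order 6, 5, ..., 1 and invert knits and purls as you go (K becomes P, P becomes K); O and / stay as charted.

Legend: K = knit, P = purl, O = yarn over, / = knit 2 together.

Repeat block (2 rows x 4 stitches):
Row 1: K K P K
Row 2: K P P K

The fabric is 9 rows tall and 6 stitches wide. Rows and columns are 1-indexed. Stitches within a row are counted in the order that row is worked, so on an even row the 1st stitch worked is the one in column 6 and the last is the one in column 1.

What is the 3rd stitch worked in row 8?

Row 8: (8-1) mod 2 = 1, so use chart row 2. Even row -> WS.
Chart row 2 tiled across columns 1-6: K P P K K P
WS row: flip the tiled sequence (start at column 6) and apply K<->P; O and / stay.
Row 8 as worked: K P P K K P
Counting 3 along the worked row gives P.

== STITCH ==
P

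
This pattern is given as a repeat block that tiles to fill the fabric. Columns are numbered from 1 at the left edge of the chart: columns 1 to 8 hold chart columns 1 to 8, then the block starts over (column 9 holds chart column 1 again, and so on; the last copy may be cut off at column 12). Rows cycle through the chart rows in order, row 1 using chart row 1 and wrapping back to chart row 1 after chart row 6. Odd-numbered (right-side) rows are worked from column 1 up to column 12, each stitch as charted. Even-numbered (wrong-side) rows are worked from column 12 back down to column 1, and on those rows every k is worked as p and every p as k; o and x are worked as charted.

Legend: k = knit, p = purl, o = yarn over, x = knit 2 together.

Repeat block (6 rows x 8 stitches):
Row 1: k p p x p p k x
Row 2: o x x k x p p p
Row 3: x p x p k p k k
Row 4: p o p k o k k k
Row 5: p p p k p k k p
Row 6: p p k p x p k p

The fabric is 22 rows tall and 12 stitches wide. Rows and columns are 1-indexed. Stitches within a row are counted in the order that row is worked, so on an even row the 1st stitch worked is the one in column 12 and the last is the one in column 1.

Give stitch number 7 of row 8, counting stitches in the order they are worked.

Row 8: (8-1) mod 6 = 1, so use chart row 2. Even row -> WS.
Chart row 2 tiled across columns 1-12: o x x k x p p p o x x k
WS: work from column 12 back to column 1 (reverse the tiled row), swapping k<->p (o and x unchanged).
Row 8 as worked: p x x o k k k x p x x o
The 7th stitch worked is k.

Result:
k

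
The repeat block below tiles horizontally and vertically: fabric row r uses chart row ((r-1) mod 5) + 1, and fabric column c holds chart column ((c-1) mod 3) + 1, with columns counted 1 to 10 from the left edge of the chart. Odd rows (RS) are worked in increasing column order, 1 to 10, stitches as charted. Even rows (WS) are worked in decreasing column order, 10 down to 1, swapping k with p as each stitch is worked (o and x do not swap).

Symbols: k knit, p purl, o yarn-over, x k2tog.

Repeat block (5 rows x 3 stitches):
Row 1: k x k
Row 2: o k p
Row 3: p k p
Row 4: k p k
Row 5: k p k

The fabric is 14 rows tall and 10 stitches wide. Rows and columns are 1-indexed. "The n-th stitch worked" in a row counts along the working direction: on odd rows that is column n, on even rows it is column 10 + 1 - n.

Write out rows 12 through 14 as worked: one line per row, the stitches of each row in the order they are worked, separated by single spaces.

Row 12: chart row 2, WS - tiled (columns 1-10): o k p o k p o k p o; work from column 10 back to 1 with k<->p swapped.
Row 13: chart row 3, RS - tile across columns 1-10 and work as-is.
Row 14: chart row 4, WS - tiled (columns 1-10): k p k k p k k p k k; work from column 10 back to 1 with k<->p swapped.

Rows as worked:
o k p o k p o k p o
p k p p k p p k p p
p p k p p k p p k p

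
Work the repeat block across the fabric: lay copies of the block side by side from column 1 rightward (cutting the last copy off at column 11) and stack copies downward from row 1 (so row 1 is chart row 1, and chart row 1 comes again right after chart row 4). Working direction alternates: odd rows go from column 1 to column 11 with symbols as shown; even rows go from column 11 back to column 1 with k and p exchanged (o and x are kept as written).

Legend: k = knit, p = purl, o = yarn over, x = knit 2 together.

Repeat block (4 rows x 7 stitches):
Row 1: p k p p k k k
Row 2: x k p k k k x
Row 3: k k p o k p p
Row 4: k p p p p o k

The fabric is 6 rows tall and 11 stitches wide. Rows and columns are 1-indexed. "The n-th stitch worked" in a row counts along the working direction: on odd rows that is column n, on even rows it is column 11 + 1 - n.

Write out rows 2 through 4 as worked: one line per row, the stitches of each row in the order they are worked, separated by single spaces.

Rows as worked:
p k p x x p p p k p x
k k p o k p p k k p o
k k k p p o k k k k p

Derivation:
Row 2: chart row 2, WS - tiled (columns 1-11): x k p k k k x x k p k; work from column 11 back to 1 with k<->p swapped.
Row 3: chart row 3, RS - tile across columns 1-11 and work as-is.
Row 4: chart row 4, WS - tiled (columns 1-11): k p p p p o k k p p p; work from column 11 back to 1 with k<->p swapped.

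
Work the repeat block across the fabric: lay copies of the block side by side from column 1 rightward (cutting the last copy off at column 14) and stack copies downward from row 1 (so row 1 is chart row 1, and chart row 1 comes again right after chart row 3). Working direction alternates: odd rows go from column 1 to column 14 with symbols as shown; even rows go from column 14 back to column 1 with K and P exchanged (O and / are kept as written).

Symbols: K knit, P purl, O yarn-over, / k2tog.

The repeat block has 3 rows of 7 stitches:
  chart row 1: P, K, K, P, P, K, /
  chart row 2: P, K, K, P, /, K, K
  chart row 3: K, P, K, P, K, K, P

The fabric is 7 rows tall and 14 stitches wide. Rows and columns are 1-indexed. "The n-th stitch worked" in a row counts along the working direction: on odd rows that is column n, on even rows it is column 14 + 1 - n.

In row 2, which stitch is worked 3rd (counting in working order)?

For row 2: chart row = ((2-1) mod 3) + 1 = 2; this is a WS (even) row.
Chart row 2 tiled across columns 1-14: P K K P / K K P K K P / K K
WS: work from column 14 back to column 1 (reverse the tiled row), swapping K<->P (O and / unchanged).
Row 2 as worked: P P / K P P K P P / K P P K
Counting 3 along the worked row gives /.

Stitch:
/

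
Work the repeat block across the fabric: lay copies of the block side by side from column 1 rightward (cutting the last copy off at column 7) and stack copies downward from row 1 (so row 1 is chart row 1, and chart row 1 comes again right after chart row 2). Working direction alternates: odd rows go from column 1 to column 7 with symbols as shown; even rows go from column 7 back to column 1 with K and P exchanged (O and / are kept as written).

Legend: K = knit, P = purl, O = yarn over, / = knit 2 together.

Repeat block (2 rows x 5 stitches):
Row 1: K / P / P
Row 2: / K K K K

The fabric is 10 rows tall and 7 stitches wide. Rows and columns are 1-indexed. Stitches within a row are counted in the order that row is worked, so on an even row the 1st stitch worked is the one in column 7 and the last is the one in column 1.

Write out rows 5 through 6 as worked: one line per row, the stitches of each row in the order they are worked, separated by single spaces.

Rows as worked:
K / P / P K /
P / P P P P /

Derivation:
Row 5: chart row 1, RS - tile across columns 1-7 and work as-is.
Row 6: chart row 2, WS - tiled (columns 1-7): / K K K K / K; work from column 7 back to 1 with K<->P swapped.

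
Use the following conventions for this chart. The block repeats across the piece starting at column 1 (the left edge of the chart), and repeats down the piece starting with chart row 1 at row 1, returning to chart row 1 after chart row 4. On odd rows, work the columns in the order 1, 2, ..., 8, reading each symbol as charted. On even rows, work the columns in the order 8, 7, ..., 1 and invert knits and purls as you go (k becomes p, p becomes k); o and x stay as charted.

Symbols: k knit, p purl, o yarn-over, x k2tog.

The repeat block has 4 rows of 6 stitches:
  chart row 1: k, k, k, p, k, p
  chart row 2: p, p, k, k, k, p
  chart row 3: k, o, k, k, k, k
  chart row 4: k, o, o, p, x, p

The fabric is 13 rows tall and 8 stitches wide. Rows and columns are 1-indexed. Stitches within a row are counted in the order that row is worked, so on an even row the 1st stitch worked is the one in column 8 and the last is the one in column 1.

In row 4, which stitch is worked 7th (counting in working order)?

Result:
o

Derivation:
Row 4: (4-1) mod 4 = 3, so use chart row 4. Even row -> WS.
Chart row 4 tiled across columns 1-8: k o o p x p k o
Wrong side: read the tiled row from column 8 down to 1 and exchange k with p (leave o, x).
Row 4 as worked: o p k x k o o p
Counting 7 along the worked row gives o.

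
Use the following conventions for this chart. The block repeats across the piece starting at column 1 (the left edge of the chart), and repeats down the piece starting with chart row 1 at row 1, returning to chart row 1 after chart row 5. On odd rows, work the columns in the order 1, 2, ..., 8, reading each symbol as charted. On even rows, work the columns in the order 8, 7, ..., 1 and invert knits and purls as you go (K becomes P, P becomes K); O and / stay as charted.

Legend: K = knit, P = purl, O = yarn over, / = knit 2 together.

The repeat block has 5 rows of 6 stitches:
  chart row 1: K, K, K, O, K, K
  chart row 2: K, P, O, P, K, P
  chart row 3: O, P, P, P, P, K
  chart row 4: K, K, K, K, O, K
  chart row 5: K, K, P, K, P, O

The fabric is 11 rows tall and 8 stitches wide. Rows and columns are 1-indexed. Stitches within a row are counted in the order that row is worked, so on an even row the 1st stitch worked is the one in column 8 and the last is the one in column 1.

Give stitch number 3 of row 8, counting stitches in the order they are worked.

== STITCH ==
P

Derivation:
Row 8: (8-1) mod 5 = 2, so use chart row 3. Even row -> WS.
Chart row 3 tiled across columns 1-8: O P P P P K O P
WS: work from column 8 back to column 1 (reverse the tiled row), swapping K<->P (O and / unchanged).
Row 8 as worked: K O P K K K K O
Stitch 3 in working order -> P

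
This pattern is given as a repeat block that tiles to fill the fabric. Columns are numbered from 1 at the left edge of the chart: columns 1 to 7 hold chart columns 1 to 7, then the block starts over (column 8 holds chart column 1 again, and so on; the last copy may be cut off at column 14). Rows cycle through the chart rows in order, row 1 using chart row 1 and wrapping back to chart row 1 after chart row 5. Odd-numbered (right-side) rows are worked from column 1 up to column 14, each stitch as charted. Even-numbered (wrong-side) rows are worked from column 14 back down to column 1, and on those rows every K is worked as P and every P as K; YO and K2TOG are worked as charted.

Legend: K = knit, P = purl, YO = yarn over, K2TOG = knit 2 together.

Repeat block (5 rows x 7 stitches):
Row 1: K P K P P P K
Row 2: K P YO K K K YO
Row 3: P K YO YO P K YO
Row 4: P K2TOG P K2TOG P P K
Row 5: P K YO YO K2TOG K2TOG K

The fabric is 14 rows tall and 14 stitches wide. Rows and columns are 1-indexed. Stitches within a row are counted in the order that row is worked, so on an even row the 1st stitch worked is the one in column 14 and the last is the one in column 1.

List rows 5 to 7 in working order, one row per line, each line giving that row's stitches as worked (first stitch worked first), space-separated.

Row 5: chart row 5, RS - tile across columns 1-14 and work as-is.
Row 6: chart row 1, WS - tiled (columns 1-14): K P K P P P K K P K P P P K; work from column 14 back to 1 with K<->P swapped.
Row 7: chart row 2, RS - tile across columns 1-14 and work as-is.

Result:
P K YO YO K2TOG K2TOG K P K YO YO K2TOG K2TOG K
P K K K P K P P K K K P K P
K P YO K K K YO K P YO K K K YO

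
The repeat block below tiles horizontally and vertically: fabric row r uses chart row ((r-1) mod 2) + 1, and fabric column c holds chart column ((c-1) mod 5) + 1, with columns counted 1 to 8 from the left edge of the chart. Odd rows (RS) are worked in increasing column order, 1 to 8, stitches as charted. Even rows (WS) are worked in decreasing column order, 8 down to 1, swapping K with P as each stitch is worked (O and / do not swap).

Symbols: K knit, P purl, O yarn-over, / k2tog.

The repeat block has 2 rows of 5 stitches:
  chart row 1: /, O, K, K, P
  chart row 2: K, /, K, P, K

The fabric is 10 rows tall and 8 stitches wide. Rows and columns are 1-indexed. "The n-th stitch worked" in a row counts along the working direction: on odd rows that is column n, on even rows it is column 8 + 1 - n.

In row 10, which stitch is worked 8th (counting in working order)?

Result:
P

Derivation:
For row 10: chart row = ((10-1) mod 2) + 1 = 2; this is a WS (even) row.
Chart row 2 tiled across columns 1-8: K / K P K K / K
WS row: flip the tiled sequence (start at column 8) and apply K<->P; O and / stay.
Row 10 as worked: P / P P K P / P
The 8th stitch worked is P.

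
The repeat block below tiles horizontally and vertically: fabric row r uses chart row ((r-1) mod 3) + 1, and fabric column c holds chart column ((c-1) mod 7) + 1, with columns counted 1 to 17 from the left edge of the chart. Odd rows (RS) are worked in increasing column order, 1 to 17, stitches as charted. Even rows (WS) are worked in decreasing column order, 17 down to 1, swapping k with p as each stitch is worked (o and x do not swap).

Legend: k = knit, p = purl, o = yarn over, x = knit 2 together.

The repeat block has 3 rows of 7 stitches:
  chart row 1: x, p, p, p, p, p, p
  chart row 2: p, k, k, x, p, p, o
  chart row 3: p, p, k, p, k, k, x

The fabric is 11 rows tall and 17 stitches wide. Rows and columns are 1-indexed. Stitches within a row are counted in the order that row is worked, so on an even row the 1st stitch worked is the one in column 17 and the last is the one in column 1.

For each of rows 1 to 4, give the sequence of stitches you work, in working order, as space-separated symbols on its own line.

Rows as worked:
x p p p p p p x p p p p p p x p p
p p k o k k x p p k o k k x p p k
p p k p k k x p p k p k k x p p k
k k x k k k k k k x k k k k k k x

Derivation:
Row 1: chart row 1, RS - tile across columns 1-17 and work as-is.
Row 2: chart row 2, WS - tiled (columns 1-17): p k k x p p o p k k x p p o p k k; work from column 17 back to 1 with k<->p swapped.
Row 3: chart row 3, RS - tile across columns 1-17 and work as-is.
Row 4: chart row 1, WS - tiled (columns 1-17): x p p p p p p x p p p p p p x p p; work from column 17 back to 1 with k<->p swapped.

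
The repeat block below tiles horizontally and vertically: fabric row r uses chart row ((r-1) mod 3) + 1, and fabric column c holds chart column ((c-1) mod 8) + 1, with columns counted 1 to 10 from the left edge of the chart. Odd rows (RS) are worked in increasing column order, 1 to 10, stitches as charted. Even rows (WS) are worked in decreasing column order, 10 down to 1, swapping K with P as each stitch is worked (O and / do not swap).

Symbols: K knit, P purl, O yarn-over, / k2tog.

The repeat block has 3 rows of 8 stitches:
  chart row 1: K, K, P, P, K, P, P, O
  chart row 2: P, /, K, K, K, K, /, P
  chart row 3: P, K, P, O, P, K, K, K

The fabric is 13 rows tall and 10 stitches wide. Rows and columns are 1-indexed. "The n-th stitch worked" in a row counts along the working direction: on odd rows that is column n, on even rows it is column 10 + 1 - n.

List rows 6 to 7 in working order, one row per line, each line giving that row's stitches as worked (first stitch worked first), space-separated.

Row 6: chart row 3, WS - tiled (columns 1-10): P K P O P K K K P K; work from column 10 back to 1 with K<->P swapped.
Row 7: chart row 1, RS - tile across columns 1-10 and work as-is.

== ROWS AS WORKED ==
P K P P P K O K P K
K K P P K P P O K K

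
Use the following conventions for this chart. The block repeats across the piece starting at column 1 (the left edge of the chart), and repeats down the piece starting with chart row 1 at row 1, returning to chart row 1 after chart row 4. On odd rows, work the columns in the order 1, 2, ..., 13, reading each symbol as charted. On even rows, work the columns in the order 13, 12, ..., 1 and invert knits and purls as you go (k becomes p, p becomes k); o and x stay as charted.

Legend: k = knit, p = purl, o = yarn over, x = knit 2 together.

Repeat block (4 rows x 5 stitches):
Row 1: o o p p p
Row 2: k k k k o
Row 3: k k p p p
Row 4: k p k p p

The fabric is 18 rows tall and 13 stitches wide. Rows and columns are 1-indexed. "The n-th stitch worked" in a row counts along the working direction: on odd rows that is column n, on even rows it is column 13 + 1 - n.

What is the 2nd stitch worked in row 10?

For row 10: chart row = ((10-1) mod 4) + 1 = 2; this is a WS (even) row.
Chart row 2 tiled across columns 1-13: k k k k o k k k k o k k k
WS row: flip the tiled sequence (start at column 13) and apply k<->p; o and x stay.
Row 10 as worked: p p p o p p p p o p p p p
Stitch 2 in working order -> p

Stitch:
p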